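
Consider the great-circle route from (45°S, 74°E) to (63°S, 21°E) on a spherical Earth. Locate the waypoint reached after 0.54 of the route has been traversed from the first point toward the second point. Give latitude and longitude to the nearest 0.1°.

≈ (57.6°S, 51.6°E)

From cos δ = sin φ₁ sin φ₂ + cos φ₁ cos φ₂ cos Δλ, the central angle is δ ≈ 0.604 rad (34.6°).
Interpolate at f = 0.54 with slerp weights a = sin((1−f)δ)/sin δ ≈ 0.483, b = sin(fδ)/sin δ ≈ 0.564.
p = a·p₁ + b·p₂ ≈ (0.333, 0.420, -0.844); φ = arcsin(p_z) ≈ -57.58°, λ = atan2(p_y, p_x) ≈ 51.57°.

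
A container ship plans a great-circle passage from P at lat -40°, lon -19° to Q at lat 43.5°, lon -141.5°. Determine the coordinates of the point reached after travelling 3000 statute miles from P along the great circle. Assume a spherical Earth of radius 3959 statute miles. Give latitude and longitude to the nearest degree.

Convert each endpoint to a unit vector on the sphere (x = cos φ cos λ, y = cos φ sin λ, z = sin φ).
The central angle between the endpoints is δ = arccos(p₁·p₂) ≈ 2.405 rad (137.8°). The total great-circle distance is δ·R ≈ 2.405 × 3959 ≈ 9523 mi, so the target fraction is f = 3000/9523 ≈ 0.315.
Interpolate at f ≈ 0.315 with slerp weights a = sin((1−f)δ)/sin δ ≈ 1.485, b = sin(fδ)/sin δ ≈ 1.024.
p = a·p₁ + b·p₂ ≈ (0.494, -0.833, -0.250); φ = arcsin(p_z) ≈ -14.47°, λ = atan2(p_y, p_x) ≈ -59.29°.

≈ lat -14°, lon -59°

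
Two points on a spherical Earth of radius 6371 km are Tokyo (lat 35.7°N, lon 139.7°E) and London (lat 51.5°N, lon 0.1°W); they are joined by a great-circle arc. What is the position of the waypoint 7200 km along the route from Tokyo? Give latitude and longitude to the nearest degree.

≈ lat 67°N, lon 29°E

The haversine formula gives a central angle δ ≈ 1.500 rad (86.0°) between the endpoints. The total great-circle distance is δ·R ≈ 1.500 × 6371 ≈ 9558 km, so the target fraction is f = 7200/9558 ≈ 0.753.
Interpolate at f ≈ 0.753 with slerp weights a = sin((1−f)δ)/sin δ ≈ 0.363, b = sin(fδ)/sin δ ≈ 0.907.
p = a·p₁ + b·p₂ ≈ (0.340, 0.189, 0.921); φ = arcsin(p_z) ≈ 67.10°, λ = atan2(p_y, p_x) ≈ 29.14°.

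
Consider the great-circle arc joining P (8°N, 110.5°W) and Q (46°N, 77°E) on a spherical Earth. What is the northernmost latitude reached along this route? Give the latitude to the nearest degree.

The great circle lies in the plane with unit normal n̂ = (p₁ × p₂)/|p₁ × p₂|.
Here n̂_z ≈ -0.110; the vertex latitude is φ_max = arccos|n̂_z| ≈ 83.7°.
Check via Clairaut: cos φ_max = |cos φ₁| · sin C = cos(8.0°)·sin(6.4°) ≈ 0.110, again giving ≈ 83.7°.

≈ 84°N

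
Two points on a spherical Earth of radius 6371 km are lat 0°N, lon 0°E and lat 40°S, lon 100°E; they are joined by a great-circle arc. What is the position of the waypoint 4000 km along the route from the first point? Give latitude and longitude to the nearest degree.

Write both endpoints as unit vectors p₁, p₂ with components (cos φ cos λ, cos φ sin λ, sin φ).
The central angle between the endpoints is δ = arccos(p₁·p₂) ≈ 1.704 rad (97.6°). The total great-circle distance is δ·R ≈ 1.704 × 6371 ≈ 10858 km, so the target fraction is f = 4000/10858 ≈ 0.368.
Interpolate at f ≈ 0.368 with slerp weights a = sin((1−f)δ)/sin δ ≈ 0.888, b = sin(fδ)/sin δ ≈ 0.593.
p = a·p₁ + b·p₂ ≈ (0.809, 0.447, -0.381); φ = arcsin(p_z) ≈ -22.39°, λ = atan2(p_y, p_x) ≈ 28.92°.

≈ lat 22°S, lon 29°E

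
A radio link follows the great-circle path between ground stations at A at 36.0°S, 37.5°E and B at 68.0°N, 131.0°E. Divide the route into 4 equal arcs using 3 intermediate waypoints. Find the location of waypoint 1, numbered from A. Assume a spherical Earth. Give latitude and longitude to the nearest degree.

Write both endpoints as unit vectors p₁, p₂ with components (cos φ cos λ, cos φ sin λ, sin φ).
The central angle between the endpoints is δ = arccos(p₁·p₂) ≈ 2.169 rad (124.3°).
Interpolate at f = 1/4 with slerp weights a = sin((1−f)δ)/sin δ ≈ 1.209, b = sin(fδ)/sin δ ≈ 0.625.
p = a·p₁ + b·p₂ ≈ (0.622, 0.772, -0.131); φ = arcsin(p_z) ≈ -7.53°, λ = atan2(p_y, p_x) ≈ 51.13°.

≈ 8°S, 51°E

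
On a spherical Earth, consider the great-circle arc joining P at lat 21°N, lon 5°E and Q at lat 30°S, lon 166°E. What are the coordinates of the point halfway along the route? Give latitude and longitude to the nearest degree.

≈ lat 25°S, lon 73°E

Write both endpoints as unit vectors p₁, p₂ with components (cos φ cos λ, cos φ sin λ, sin φ).
The central angle between the endpoints is δ = arccos(p₁·p₂) ≈ 2.804 rad (160.7°).
Interpolate at f = 1/2 with slerp weights a = sin((1−f)δ)/sin δ ≈ 2.979, b = sin(fδ)/sin δ ≈ 2.979.
p = a·p₁ + b·p₂ ≈ (0.267, 0.866, -0.422); φ = arcsin(p_z) ≈ -24.95°, λ = atan2(p_y, p_x) ≈ 72.86°.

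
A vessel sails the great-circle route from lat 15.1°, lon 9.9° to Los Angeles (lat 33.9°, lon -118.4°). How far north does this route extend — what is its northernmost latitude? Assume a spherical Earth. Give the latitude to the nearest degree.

The great circle lies in the plane with unit normal n̂ = (p₁ × p₂)/|p₁ × p₂|.
Here n̂_z ≈ -0.672; the vertex latitude is φ_max = arccos|n̂_z| ≈ 47.8°.
Check via Clairaut: cos φ_max = |cos φ₁| · sin C = cos(15.1°)·sin(44.1°) ≈ 0.672, again giving ≈ 47.8°.

≈ 48°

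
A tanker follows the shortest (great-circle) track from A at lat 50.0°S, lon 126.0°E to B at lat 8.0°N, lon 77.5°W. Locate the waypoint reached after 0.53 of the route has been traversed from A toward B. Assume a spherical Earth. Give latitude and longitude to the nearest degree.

Convert each endpoint to a unit vector on the sphere (x = cos φ cos λ, y = cos φ sin λ, z = sin φ).
The central angle between the endpoints is δ = arccos(p₁·p₂) ≈ 2.333 rad (133.7°).
Interpolate at f = 0.53 with slerp weights a = sin((1−f)δ)/sin δ ≈ 1.230, b = sin(fδ)/sin δ ≈ 1.306.
p = a·p₁ + b·p₂ ≈ (-0.185, -0.623, -0.760); φ = arcsin(p_z) ≈ -49.48°, λ = atan2(p_y, p_x) ≈ -106.52°.

≈ lat 49°S, lon 107°W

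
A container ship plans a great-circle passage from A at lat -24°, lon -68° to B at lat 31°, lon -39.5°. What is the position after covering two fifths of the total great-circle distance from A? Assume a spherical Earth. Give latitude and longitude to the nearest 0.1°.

Write both endpoints as unit vectors p₁, p₂ with components (cos φ cos λ, cos φ sin λ, sin φ).
The central angle between the endpoints is δ = arccos(p₁·p₂) ≈ 1.072 rad (61.4°).
Interpolate at f = 2/5 with slerp weights a = sin((1−f)δ)/sin δ ≈ 0.683, b = sin(fδ)/sin δ ≈ 0.473.
p = a·p₁ + b·p₂ ≈ (0.547, -0.837, -0.034); φ = arcsin(p_z) ≈ -1.94°, λ = atan2(p_y, p_x) ≈ -56.83°.

≈ lat -1.9°, lon -56.8°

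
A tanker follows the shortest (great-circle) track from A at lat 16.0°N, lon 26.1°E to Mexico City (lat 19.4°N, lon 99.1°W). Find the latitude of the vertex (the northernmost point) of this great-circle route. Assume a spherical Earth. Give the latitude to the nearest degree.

≈ 35°N

The great circle lies in the plane with unit normal n̂ = (p₁ × p₂)/|p₁ × p₂|.
Here n̂_z ≈ -0.821; the vertex latitude is φ_max = arccos|n̂_z| ≈ 34.8°.
Check via Clairaut: cos φ_max = |cos φ₁| · sin C = cos(16.0°)·sin(58.7°) ≈ 0.821, again giving ≈ 34.8°.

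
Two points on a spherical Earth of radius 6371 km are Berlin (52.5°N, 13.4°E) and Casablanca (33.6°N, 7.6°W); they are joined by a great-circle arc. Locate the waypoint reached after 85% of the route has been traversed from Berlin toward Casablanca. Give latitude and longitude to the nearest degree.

≈ 37°N, 5°W

Write both endpoints as unit vectors p₁, p₂ with components (cos φ cos λ, cos φ sin λ, sin φ).
The central angle between the endpoints is δ = arccos(p₁·p₂) ≈ 0.422 rad (24.2°).
Interpolate at f = 0.85 with slerp weights a = sin((1−f)δ)/sin δ ≈ 0.154, b = sin(fδ)/sin δ ≈ 0.857.
p = a·p₁ + b·p₂ ≈ (0.799, -0.073, 0.597); φ = arcsin(p_z) ≈ 36.64°, λ = atan2(p_y, p_x) ≈ -5.19°.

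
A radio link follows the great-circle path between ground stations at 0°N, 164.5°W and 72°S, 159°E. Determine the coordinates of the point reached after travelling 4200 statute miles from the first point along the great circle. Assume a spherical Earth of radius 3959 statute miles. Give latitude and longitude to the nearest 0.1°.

≈ 59.0°S, 176.8°E

Write both endpoints as unit vectors p₁, p₂ with components (cos φ cos λ, cos φ sin λ, sin φ).
The central angle between the endpoints is δ = arccos(p₁·p₂) ≈ 1.320 rad (75.6°). The total great-circle distance is δ·R ≈ 1.320 × 3959 ≈ 5225 mi, so the target fraction is f = 4200/5225 ≈ 0.804.
Interpolate at f ≈ 0.804 with slerp weights a = sin((1−f)δ)/sin δ ≈ 0.264, b = sin(fδ)/sin δ ≈ 0.901.
p = a·p₁ + b·p₂ ≈ (-0.515, 0.029, -0.857); φ = arcsin(p_z) ≈ -58.97°, λ = atan2(p_y, p_x) ≈ 176.76°.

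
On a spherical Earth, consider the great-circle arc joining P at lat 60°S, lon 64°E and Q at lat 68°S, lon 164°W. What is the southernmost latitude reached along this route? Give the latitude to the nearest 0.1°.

≈ 79.1°S

The great circle lies in the plane with unit normal n̂ = (p₁ × p₂)/|p₁ × p₂|.
Here n̂_z ≈ +0.189; the vertex latitude is φ_max = arccos|n̂_z| ≈ 79.1°.
Check via Clairaut: cos φ_max = |cos φ₁| · sin C = cos(60.0°)·sin(157.8°) ≈ 0.189, again giving ≈ 79.1°.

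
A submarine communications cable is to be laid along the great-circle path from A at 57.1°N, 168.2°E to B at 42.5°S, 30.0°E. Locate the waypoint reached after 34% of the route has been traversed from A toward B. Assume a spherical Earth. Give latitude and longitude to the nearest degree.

≈ 37°N, 94°E

The haversine formula gives a central angle δ ≈ 2.618 rad (150.0°) between the endpoints.
Interpolate at f = 0.34 with slerp weights a = sin((1−f)δ)/sin δ ≈ 1.974, b = sin(fδ)/sin δ ≈ 1.553.
p = a·p₁ + b·p₂ ≈ (-0.058, 0.792, 0.608); φ = arcsin(p_z) ≈ 37.46°, λ = atan2(p_y, p_x) ≈ 94.19°.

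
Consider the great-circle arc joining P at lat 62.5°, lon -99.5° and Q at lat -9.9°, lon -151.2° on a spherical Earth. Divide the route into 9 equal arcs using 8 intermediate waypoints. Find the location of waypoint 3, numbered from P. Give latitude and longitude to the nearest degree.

Convert each endpoint to a unit vector on the sphere (x = cos φ cos λ, y = cos φ sin λ, z = sin φ).
The central angle between the endpoints is δ = arccos(p₁·p₂) ≈ 1.441 rad (82.6°).
Interpolate at f = 3/9 with slerp weights a = sin((1−f)δ)/sin δ ≈ 0.827, b = sin(fδ)/sin δ ≈ 0.466.
p = a·p₁ + b·p₂ ≈ (-0.465, -0.598, 0.653); φ = arcsin(p_z) ≈ 40.77°, λ = atan2(p_y, p_x) ≈ -127.90°.

≈ lat 41°, lon -128°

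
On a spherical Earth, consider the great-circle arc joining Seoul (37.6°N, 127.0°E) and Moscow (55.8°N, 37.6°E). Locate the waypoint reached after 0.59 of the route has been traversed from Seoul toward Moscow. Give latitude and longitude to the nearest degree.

From cos δ = sin φ₁ sin φ₂ + cos φ₁ cos φ₂ cos Δλ, the central angle is δ ≈ 1.036 rad (59.4°).
Interpolate at f = 0.59 with slerp weights a = sin((1−f)δ)/sin δ ≈ 0.479, b = sin(fδ)/sin δ ≈ 0.667.
p = a·p₁ + b·p₂ ≈ (0.069, 0.532, 0.844); φ = arcsin(p_z) ≈ 57.57°, λ = atan2(p_y, p_x) ≈ 82.64°.

≈ 58°N, 83°E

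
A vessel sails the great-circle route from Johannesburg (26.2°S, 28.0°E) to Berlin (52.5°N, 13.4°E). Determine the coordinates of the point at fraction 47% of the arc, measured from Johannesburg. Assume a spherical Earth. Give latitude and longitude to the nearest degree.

From cos δ = sin φ₁ sin φ₂ + cos φ₁ cos φ₂ cos Δλ, the central angle is δ ≈ 1.392 rad (79.7°).
Interpolate at f = 0.47 with slerp weights a = sin((1−f)δ)/sin δ ≈ 0.683, b = sin(fδ)/sin δ ≈ 0.618.
p = a·p₁ + b·p₂ ≈ (0.908, 0.375, 0.189); φ = arcsin(p_z) ≈ 10.88°, λ = atan2(p_y, p_x) ≈ 22.46°.

≈ (11°N, 22°E)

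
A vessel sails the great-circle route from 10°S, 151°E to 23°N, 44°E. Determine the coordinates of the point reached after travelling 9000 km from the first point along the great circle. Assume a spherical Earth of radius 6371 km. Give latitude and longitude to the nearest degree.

From cos δ = sin φ₁ sin φ₂ + cos φ₁ cos φ₂ cos Δλ, the central angle is δ ≈ 1.910 rad (109.4°). The total great-circle distance is δ·R ≈ 1.910 × 6371 ≈ 12170 km, so the target fraction is f = 9000/12170 ≈ 0.740.
Interpolate at f ≈ 0.740 with slerp weights a = sin((1−f)δ)/sin δ ≈ 0.506, b = sin(fδ)/sin δ ≈ 1.047.
p = a·p₁ + b·p₂ ≈ (0.258, 0.911, 0.321); φ = arcsin(p_z) ≈ 18.74°, λ = atan2(p_y, p_x) ≈ 74.22°.

≈ 19°N, 74°E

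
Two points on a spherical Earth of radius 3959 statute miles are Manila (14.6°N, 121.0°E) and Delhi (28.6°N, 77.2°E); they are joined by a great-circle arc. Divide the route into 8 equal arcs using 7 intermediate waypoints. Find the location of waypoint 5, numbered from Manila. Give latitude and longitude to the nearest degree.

≈ 25°N, 95°E

Write both endpoints as unit vectors p₁, p₂ with components (cos φ cos λ, cos φ sin λ, sin φ).
The central angle between the endpoints is δ = arccos(p₁·p₂) ≈ 0.747 rad (42.8°).
Interpolate at f = 5/8 with slerp weights a = sin((1−f)δ)/sin δ ≈ 0.407, b = sin(fδ)/sin δ ≈ 0.662.
p = a·p₁ + b·p₂ ≈ (-0.074, 0.905, 0.420); φ = arcsin(p_z) ≈ 24.81°, λ = atan2(p_y, p_x) ≈ 94.67°.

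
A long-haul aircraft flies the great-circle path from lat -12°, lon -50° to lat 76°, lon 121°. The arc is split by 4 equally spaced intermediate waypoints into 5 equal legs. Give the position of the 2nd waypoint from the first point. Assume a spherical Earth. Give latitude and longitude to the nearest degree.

The haversine formula gives a central angle δ ≈ 2.021 rad (115.8°) between the endpoints.
Interpolate at f = 2/5 with slerp weights a = sin((1−f)δ)/sin δ ≈ 1.040, b = sin(fδ)/sin δ ≈ 0.803.
p = a·p₁ + b·p₂ ≈ (0.554, -0.613, 0.563); φ = arcsin(p_z) ≈ 34.28°, λ = atan2(p_y, p_x) ≈ -47.89°.

≈ lat 34°, lon -48°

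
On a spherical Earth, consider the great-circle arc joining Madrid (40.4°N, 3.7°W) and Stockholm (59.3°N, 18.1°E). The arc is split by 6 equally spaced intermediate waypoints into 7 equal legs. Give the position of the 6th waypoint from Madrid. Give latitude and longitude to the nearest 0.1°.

Convert each endpoint to a unit vector on the sphere (x = cos φ cos λ, y = cos φ sin λ, z = sin φ).
The central angle between the endpoints is δ = arccos(p₁·p₂) ≈ 0.407 rad (23.3°).
Interpolate at f = 6/7 with slerp weights a = sin((1−f)δ)/sin δ ≈ 0.147, b = sin(fδ)/sin δ ≈ 0.864.
p = a·p₁ + b·p₂ ≈ (0.531, 0.130, 0.838); φ = arcsin(p_z) ≈ 56.89°, λ = atan2(p_y, p_x) ≈ 13.74°.

≈ 56.9°N, 13.7°E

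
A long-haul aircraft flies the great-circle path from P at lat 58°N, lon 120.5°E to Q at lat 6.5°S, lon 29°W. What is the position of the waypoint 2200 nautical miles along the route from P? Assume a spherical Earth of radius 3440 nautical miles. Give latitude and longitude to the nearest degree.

Convert each endpoint to a unit vector on the sphere (x = cos φ cos λ, y = cos φ sin λ, z = sin φ).
The central angle between the endpoints is δ = arccos(p₁·p₂) ≈ 2.153 rad (123.3°). The total great-circle distance is δ·R ≈ 2.153 × 3440 ≈ 7405 nmi, so the target fraction is f = 2200/7405 ≈ 0.297.
Interpolate at f ≈ 0.297 with slerp weights a = sin((1−f)δ)/sin δ ≈ 1.195, b = sin(fδ)/sin δ ≈ 0.714.
p = a·p₁ + b·p₂ ≈ (0.299, 0.202, 0.933); φ = arcsin(p_z) ≈ 68.84°, λ = atan2(p_y, p_x) ≈ 33.94°.

≈ lat 69°N, lon 34°E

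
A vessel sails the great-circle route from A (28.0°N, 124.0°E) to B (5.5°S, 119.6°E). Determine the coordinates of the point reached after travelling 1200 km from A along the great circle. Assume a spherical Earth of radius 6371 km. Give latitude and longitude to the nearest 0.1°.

≈ (17.3°N, 122.5°E)

Convert each endpoint to a unit vector on the sphere (x = cos φ cos λ, y = cos φ sin λ, z = sin φ).
The central angle between the endpoints is δ = arccos(p₁·p₂) ≈ 0.589 rad (33.8°). The total great-circle distance is δ·R ≈ 0.589 × 6371 ≈ 3755 km, so the target fraction is f = 1200/3755 ≈ 0.320.
Interpolate at f ≈ 0.320 with slerp weights a = sin((1−f)δ)/sin δ ≈ 0.702, b = sin(fδ)/sin δ ≈ 0.337.
p = a·p₁ + b·p₂ ≈ (-0.512, 0.806, 0.297); φ = arcsin(p_z) ≈ 17.30°, λ = atan2(p_y, p_x) ≈ 122.46°.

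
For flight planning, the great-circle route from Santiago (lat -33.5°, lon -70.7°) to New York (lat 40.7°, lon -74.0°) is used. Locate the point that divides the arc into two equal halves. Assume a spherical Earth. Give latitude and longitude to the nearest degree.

≈ lat 4°, lon -72°

Write both endpoints as unit vectors p₁, p₂ with components (cos φ cos λ, cos φ sin λ, sin φ).
The central angle between the endpoints is δ = arccos(p₁·p₂) ≈ 1.296 rad (74.3°).
Interpolate at f = 1/2 with slerp weights a = sin((1−f)δ)/sin δ ≈ 0.627, b = sin(fδ)/sin δ ≈ 0.627.
p = a·p₁ + b·p₂ ≈ (0.304, -0.951, 0.063); φ = arcsin(p_z) ≈ 3.60°, λ = atan2(p_y, p_x) ≈ -72.27°.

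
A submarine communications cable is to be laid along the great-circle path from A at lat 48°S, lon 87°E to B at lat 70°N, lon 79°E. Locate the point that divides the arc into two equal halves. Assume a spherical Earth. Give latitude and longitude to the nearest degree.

The haversine formula gives a central angle δ ≈ 2.062 rad (118.1°) between the endpoints.
Interpolate at f = 1/2 with slerp weights a = sin((1−f)δ)/sin δ ≈ 0.973, b = sin(fδ)/sin δ ≈ 0.973.
p = a·p₁ + b·p₂ ≈ (0.098, 0.977, 0.191); φ = arcsin(p_z) ≈ 11.02°, λ = atan2(p_y, p_x) ≈ 84.30°.

≈ lat 11°N, lon 84°E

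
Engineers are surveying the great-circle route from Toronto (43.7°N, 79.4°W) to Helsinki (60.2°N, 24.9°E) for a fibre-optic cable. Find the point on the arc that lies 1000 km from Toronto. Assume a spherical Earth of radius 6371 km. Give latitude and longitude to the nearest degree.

Convert each endpoint to a unit vector on the sphere (x = cos φ cos λ, y = cos φ sin λ, z = sin φ).
The central angle between the endpoints is δ = arccos(p₁·p₂) ≈ 1.035 rad (59.3°). The total great-circle distance is δ·R ≈ 1.035 × 6371 ≈ 6592 km, so the target fraction is f = 1000/6592 ≈ 0.152.
Interpolate at f ≈ 0.152 with slerp weights a = sin((1−f)δ)/sin δ ≈ 0.895, b = sin(fδ)/sin δ ≈ 0.182.
p = a·p₁ + b·p₂ ≈ (0.201, -0.598, 0.776); φ = arcsin(p_z) ≈ 50.90°, λ = atan2(p_y, p_x) ≈ -71.42°.

≈ (51°N, 71°W)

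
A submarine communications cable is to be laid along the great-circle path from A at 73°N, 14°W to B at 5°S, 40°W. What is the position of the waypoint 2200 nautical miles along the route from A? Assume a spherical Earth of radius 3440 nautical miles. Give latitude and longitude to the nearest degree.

Write both endpoints as unit vectors p₁, p₂ with components (cos φ cos λ, cos φ sin λ, sin φ).
The central angle between the endpoints is δ = arccos(p₁·p₂) ≈ 1.391 rad (79.7°). The total great-circle distance is δ·R ≈ 1.391 × 3440 ≈ 4786 nmi, so the target fraction is f = 2200/4786 ≈ 0.460.
Interpolate at f ≈ 0.460 with slerp weights a = sin((1−f)δ)/sin δ ≈ 0.694, b = sin(fδ)/sin δ ≈ 0.607.
p = a·p₁ + b·p₂ ≈ (0.660, -0.438, 0.611); φ = arcsin(p_z) ≈ 37.66°, λ = atan2(p_y, p_x) ≈ -33.55°.

≈ 38°N, 34°W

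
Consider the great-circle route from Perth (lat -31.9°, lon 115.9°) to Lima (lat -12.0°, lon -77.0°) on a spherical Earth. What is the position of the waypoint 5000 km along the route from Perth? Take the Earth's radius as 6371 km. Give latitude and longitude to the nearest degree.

Convert each endpoint to a unit vector on the sphere (x = cos φ cos λ, y = cos φ sin λ, z = sin φ).
The central angle between the endpoints is δ = arccos(p₁·p₂) ≈ 2.346 rad (134.4°). The total great-circle distance is δ·R ≈ 2.346 × 6371 ≈ 14944 km, so the target fraction is f = 5000/14944 ≈ 0.335.
Interpolate at f ≈ 0.335 with slerp weights a = sin((1−f)δ)/sin δ ≈ 1.399, b = sin(fδ)/sin δ ≈ 0.989.
p = a·p₁ + b·p₂ ≈ (-0.301, 0.126, -0.945); φ = arcsin(p_z) ≈ -70.93°, λ = atan2(p_y, p_x) ≈ 157.29°.

≈ lat -71°, lon 157°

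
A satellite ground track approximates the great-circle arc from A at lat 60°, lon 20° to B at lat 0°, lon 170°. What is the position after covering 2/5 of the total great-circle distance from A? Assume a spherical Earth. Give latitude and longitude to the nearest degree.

The haversine formula gives a central angle δ ≈ 2.019 rad (115.7°) between the endpoints.
Interpolate at f = 2/5 with slerp weights a = sin((1−f)δ)/sin δ ≈ 1.038, b = sin(fδ)/sin δ ≈ 0.802.
p = a·p₁ + b·p₂ ≈ (-0.301, 0.317, 0.899); φ = arcsin(p_z) ≈ 64.07°, λ = atan2(p_y, p_x) ≈ 133.58°.

≈ lat 64°, lon 134°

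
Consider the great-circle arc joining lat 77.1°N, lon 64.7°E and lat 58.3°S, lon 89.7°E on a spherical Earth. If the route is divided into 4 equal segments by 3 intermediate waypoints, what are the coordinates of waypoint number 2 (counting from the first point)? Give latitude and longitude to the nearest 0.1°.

Write both endpoints as unit vectors p₁, p₂ with components (cos φ cos λ, cos φ sin λ, sin φ).
The central angle between the endpoints is δ = arccos(p₁·p₂) ≈ 2.379 rad (136.3°).
Interpolate at f = 2/4 with slerp weights a = sin((1−f)δ)/sin δ ≈ 1.344, b = sin(fδ)/sin δ ≈ 1.344.
p = a·p₁ + b·p₂ ≈ (0.132, 0.977, 0.167); φ = arcsin(p_z) ≈ 9.59°, λ = atan2(p_y, p_x) ≈ 82.31°.

≈ lat 9.6°N, lon 82.3°E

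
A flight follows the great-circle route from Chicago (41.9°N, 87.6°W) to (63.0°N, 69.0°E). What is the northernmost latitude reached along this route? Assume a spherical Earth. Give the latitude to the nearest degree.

≈ 82°N

The great circle lies in the plane with unit normal n̂ = (p₁ × p₂)/|p₁ × p₂|.
Here n̂_z ≈ +0.140; the vertex latitude is φ_max = arccos|n̂_z| ≈ 82.0°.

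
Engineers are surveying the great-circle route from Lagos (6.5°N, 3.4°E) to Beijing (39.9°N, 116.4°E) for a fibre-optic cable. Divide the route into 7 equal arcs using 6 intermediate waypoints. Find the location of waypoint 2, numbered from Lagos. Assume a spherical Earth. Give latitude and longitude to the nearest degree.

From cos δ = sin φ₁ sin φ₂ + cos φ₁ cos φ₂ cos Δλ, the central angle is δ ≈ 1.798 rad (103.0°).
Interpolate at f = 2/7 with slerp weights a = sin((1−f)δ)/sin δ ≈ 0.985, b = sin(fδ)/sin δ ≈ 0.504.
p = a·p₁ + b·p₂ ≈ (0.804, 0.405, 0.435); φ = arcsin(p_z) ≈ 25.78°, λ = atan2(p_y, p_x) ≈ 26.70°.

≈ (26°N, 27°E)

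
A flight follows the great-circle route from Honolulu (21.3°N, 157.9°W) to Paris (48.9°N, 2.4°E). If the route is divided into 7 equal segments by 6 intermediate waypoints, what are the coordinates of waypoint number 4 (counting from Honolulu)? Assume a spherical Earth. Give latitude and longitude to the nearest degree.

≈ 76°N, 101°W

From cos δ = sin φ₁ sin φ₂ + cos φ₁ cos φ₂ cos Δλ, the central angle is δ ≈ 1.879 rad (107.6°).
Interpolate at f = 4/7 with slerp weights a = sin((1−f)δ)/sin δ ≈ 0.756, b = sin(fδ)/sin δ ≈ 0.922.
p = a·p₁ + b·p₂ ≈ (-0.047, -0.240, 0.970); φ = arcsin(p_z) ≈ 75.85°, λ = atan2(p_y, p_x) ≈ -101.16°.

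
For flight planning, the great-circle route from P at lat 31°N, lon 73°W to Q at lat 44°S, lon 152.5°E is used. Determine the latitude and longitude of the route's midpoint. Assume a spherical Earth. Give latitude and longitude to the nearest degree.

Convert each endpoint to a unit vector on the sphere (x = cos φ cos λ, y = cos φ sin λ, z = sin φ).
The central angle between the endpoints is δ = arccos(p₁·p₂) ≈ 2.482 rad (142.2°).
Interpolate at f = 1/2 with slerp weights a = sin((1−f)δ)/sin δ ≈ 1.543, b = sin(fδ)/sin δ ≈ 1.543.
p = a·p₁ + b·p₂ ≈ (-0.598, -0.752, -0.277); φ = arcsin(p_z) ≈ -16.09°, λ = atan2(p_y, p_x) ≈ -128.47°.

≈ lat 16°S, lon 128°W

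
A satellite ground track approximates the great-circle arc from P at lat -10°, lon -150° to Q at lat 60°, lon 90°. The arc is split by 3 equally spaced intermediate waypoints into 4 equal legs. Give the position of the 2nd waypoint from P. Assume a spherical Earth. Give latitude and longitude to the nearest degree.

≈ lat 39°, lon 179°

Convert each endpoint to a unit vector on the sphere (x = cos φ cos λ, y = cos φ sin λ, z = sin φ).
The central angle between the endpoints is δ = arccos(p₁·p₂) ≈ 1.979 rad (113.4°).
Interpolate at f = 2/4 with slerp weights a = sin((1−f)δ)/sin δ ≈ 0.910, b = sin(fδ)/sin δ ≈ 0.910.
p = a·p₁ + b·p₂ ≈ (-0.776, 0.007, 0.630); φ = arcsin(p_z) ≈ 39.07°, λ = atan2(p_y, p_x) ≈ 179.49°.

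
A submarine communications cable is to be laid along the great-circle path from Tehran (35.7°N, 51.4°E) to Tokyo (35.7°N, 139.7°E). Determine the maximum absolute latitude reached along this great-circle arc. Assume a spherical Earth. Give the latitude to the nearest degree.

≈ 45°N

The great circle lies in the plane with unit normal n̂ = (p₁ × p₂)/|p₁ × p₂|.
Here n̂_z ≈ +0.707; the vertex latitude is φ_max = arccos|n̂_z| ≈ 45.0°.
Check via Clairaut: cos φ_max = |cos φ₁| · sin C = cos(35.7°)·sin(60.5°) ≈ 0.707, again giving ≈ 45.0°.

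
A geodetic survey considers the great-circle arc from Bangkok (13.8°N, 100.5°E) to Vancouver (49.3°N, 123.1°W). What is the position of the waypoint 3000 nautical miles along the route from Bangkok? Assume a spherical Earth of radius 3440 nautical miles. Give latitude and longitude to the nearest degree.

Write both endpoints as unit vectors p₁, p₂ with components (cos φ cos λ, cos φ sin λ, sin φ).
The central angle between the endpoints is δ = arccos(p₁·p₂) ≈ 1.852 rad (106.1°). The total great-circle distance is δ·R ≈ 1.852 × 3440 ≈ 6372 nmi, so the target fraction is f = 3000/6372 ≈ 0.471.
Interpolate at f ≈ 0.471 with slerp weights a = sin((1−f)δ)/sin δ ≈ 0.865, b = sin(fδ)/sin δ ≈ 0.797.
p = a·p₁ + b·p₂ ≈ (-0.437, 0.390, 0.811); φ = arcsin(p_z) ≈ 54.15°, λ = atan2(p_y, p_x) ≈ 138.23°.

≈ (54°N, 138°E)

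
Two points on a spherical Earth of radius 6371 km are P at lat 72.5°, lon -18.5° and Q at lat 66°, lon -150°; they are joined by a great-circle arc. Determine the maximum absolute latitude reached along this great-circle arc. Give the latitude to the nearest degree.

The great circle lies in the plane with unit normal n̂ = (p₁ × p₂)/|p₁ × p₂|.
Here n̂_z ≈ -0.149; the vertex latitude is φ_max = arccos|n̂_z| ≈ 81.4°.

≈ 81°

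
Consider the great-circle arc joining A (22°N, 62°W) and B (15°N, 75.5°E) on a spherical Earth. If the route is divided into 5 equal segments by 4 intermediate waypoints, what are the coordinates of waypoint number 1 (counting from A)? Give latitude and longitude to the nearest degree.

≈ (35°N, 38°W)

Convert each endpoint to a unit vector on the sphere (x = cos φ cos λ, y = cos φ sin λ, z = sin φ).
The central angle between the endpoints is δ = arccos(p₁·p₂) ≈ 2.169 rad (124.3°).
Interpolate at f = 1/5 with slerp weights a = sin((1−f)δ)/sin δ ≈ 1.194, b = sin(fδ)/sin δ ≈ 0.509.
p = a·p₁ + b·p₂ ≈ (0.643, -0.502, 0.579); φ = arcsin(p_z) ≈ 35.38°, λ = atan2(p_y, p_x) ≈ -37.97°.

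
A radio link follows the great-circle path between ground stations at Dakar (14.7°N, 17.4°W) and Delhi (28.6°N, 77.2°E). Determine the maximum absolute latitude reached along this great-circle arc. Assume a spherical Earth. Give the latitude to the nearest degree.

The great circle lies in the plane with unit normal n̂ = (p₁ × p₂)/|p₁ × p₂|.
Here n̂_z ≈ +0.848; the vertex latitude is φ_max = arccos|n̂_z| ≈ 32.0°.
Check via Clairaut: cos φ_max = |cos φ₁| · sin C = cos(14.7°)·sin(61.2°) ≈ 0.848, again giving ≈ 32.0°.

≈ 32°N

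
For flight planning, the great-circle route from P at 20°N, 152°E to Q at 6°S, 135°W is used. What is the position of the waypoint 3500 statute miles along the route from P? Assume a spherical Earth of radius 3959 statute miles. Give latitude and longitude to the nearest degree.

≈ 4°N, 159°W

Write both endpoints as unit vectors p₁, p₂ with components (cos φ cos λ, cos φ sin λ, sin φ).
The central angle between the endpoints is δ = arccos(p₁·p₂) ≈ 1.331 rad (76.3°). The total great-circle distance is δ·R ≈ 1.331 × 3959 ≈ 5270 mi, so the target fraction is f = 3500/5270 ≈ 0.664.
Interpolate at f ≈ 0.664 with slerp weights a = sin((1−f)δ)/sin δ ≈ 0.445, b = sin(fδ)/sin δ ≈ 0.796.
p = a·p₁ + b·p₂ ≈ (-0.929, -0.364, 0.069); φ = arcsin(p_z) ≈ 3.95°, λ = atan2(p_y, p_x) ≈ -158.63°.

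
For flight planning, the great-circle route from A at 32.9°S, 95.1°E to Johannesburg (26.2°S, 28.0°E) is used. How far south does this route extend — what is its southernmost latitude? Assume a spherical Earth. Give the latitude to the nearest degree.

The great circle lies in the plane with unit normal n̂ = (p₁ × p₂)/|p₁ × p₂|.
Here n̂_z ≈ -0.820; the vertex latitude is φ_max = arccos|n̂_z| ≈ 34.9°.

≈ 35°S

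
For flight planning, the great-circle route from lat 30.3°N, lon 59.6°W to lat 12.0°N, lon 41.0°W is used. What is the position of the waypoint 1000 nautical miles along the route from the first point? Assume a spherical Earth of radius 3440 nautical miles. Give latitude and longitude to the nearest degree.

≈ lat 18°N, lon 47°W

Convert each endpoint to a unit vector on the sphere (x = cos φ cos λ, y = cos φ sin λ, z = sin φ).
The central angle between the endpoints is δ = arccos(p₁·p₂) ≈ 0.439 rad (25.1°). The total great-circle distance is δ·R ≈ 0.439 × 3440 ≈ 1509 nmi, so the target fraction is f = 1000/1509 ≈ 0.663.
Interpolate at f ≈ 0.663 with slerp weights a = sin((1−f)δ)/sin δ ≈ 0.347, b = sin(fδ)/sin δ ≈ 0.675.
p = a·p₁ + b·p₂ ≈ (0.650, -0.692, 0.315); φ = arcsin(p_z) ≈ 18.39°, λ = atan2(p_y, p_x) ≈ -46.78°.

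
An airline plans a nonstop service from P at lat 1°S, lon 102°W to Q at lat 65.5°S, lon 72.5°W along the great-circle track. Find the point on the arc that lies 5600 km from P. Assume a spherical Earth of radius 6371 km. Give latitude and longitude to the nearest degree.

≈ lat 50°S, lon 87°W

From cos δ = sin φ₁ sin φ₂ + cos φ₁ cos φ₂ cos Δλ, the central angle is δ ≈ 1.185 rad (67.9°). The total great-circle distance is δ·R ≈ 1.185 × 6371 ≈ 7546 km, so the target fraction is f = 5600/7546 ≈ 0.742.
Interpolate at f ≈ 0.742 with slerp weights a = sin((1−f)δ)/sin δ ≈ 0.325, b = sin(fδ)/sin δ ≈ 0.831.
p = a·p₁ + b·p₂ ≈ (0.036, -0.646, -0.762); φ = arcsin(p_z) ≈ -49.66°, λ = atan2(p_y, p_x) ≈ -86.80°.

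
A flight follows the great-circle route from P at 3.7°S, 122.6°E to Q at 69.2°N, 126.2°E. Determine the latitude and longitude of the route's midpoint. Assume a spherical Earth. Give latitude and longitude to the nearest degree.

Write both endpoints as unit vectors p₁, p₂ with components (cos φ cos λ, cos φ sin λ, sin φ).
The central angle between the endpoints is δ = arccos(p₁·p₂) ≈ 1.273 rad (72.9°).
Interpolate at f = 1/2 with slerp weights a = sin((1−f)δ)/sin δ ≈ 0.622, b = sin(fδ)/sin δ ≈ 0.622.
p = a·p₁ + b·p₂ ≈ (-0.465, 0.701, 0.541); φ = arcsin(p_z) ≈ 32.76°, λ = atan2(p_y, p_x) ≈ 123.54°.

≈ 33°N, 124°E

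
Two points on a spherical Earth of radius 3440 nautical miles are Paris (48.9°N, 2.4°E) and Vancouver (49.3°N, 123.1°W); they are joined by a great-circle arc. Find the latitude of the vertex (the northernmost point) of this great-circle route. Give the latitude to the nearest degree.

≈ 68°N

The great circle lies in the plane with unit normal n̂ = (p₁ × p₂)/|p₁ × p₂|.
Here n̂_z ≈ -0.369; the vertex latitude is φ_max = arccos|n̂_z| ≈ 68.4°.
Check via Clairaut: cos φ_max = |cos φ₁| · sin C = cos(48.9°)·sin(34.1°) ≈ 0.369, again giving ≈ 68.4°.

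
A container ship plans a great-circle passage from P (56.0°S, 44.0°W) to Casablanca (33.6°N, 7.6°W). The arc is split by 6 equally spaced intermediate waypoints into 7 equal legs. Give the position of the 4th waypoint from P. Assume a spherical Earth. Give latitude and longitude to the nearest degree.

Convert each endpoint to a unit vector on the sphere (x = cos φ cos λ, y = cos φ sin λ, z = sin φ).
The central angle between the endpoints is δ = arccos(p₁·p₂) ≈ 1.655 rad (94.8°).
Interpolate at f = 4/7 with slerp weights a = sin((1−f)δ)/sin δ ≈ 0.654, b = sin(fδ)/sin δ ≈ 0.814.
p = a·p₁ + b·p₂ ≈ (0.935, -0.343, -0.091); φ = arcsin(p_z) ≈ -5.25°, λ = atan2(p_y, p_x) ≈ -20.18°.

≈ (5°S, 20°W)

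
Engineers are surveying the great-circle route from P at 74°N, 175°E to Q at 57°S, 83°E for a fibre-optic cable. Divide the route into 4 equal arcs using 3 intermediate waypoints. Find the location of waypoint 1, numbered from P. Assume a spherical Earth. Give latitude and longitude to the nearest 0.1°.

Write both endpoints as unit vectors p₁, p₂ with components (cos φ cos λ, cos φ sin λ, sin φ).
The central angle between the endpoints is δ = arccos(p₁·p₂) ≈ 2.517 rad (144.2°).
Interpolate at f = 1/4 with slerp weights a = sin((1−f)δ)/sin δ ≈ 1.626, b = sin(fδ)/sin δ ≈ 1.007.
p = a·p₁ + b·p₂ ≈ (-0.380, 0.583, 0.718); φ = arcsin(p_z) ≈ 45.89°, λ = atan2(p_y, p_x) ≈ 123.04°.

≈ 45.9°N, 123.0°E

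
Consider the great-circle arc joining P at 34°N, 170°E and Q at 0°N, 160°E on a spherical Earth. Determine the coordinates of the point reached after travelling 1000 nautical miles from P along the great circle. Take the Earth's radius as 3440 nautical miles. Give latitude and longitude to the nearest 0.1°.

≈ 18.0°N, 164.8°E

Convert each endpoint to a unit vector on the sphere (x = cos φ cos λ, y = cos φ sin λ, z = sin φ).
The central angle between the endpoints is δ = arccos(p₁·p₂) ≈ 0.616 rad (35.3°). The total great-circle distance is δ·R ≈ 0.616 × 3440 ≈ 2118 nmi, so the target fraction is f = 1000/2118 ≈ 0.472.
Interpolate at f ≈ 0.472 with slerp weights a = sin((1−f)δ)/sin δ ≈ 0.553, b = sin(fδ)/sin δ ≈ 0.496.
p = a·p₁ + b·p₂ ≈ (-0.918, 0.249, 0.309); φ = arcsin(p_z) ≈ 18.01°, λ = atan2(p_y, p_x) ≈ 164.80°.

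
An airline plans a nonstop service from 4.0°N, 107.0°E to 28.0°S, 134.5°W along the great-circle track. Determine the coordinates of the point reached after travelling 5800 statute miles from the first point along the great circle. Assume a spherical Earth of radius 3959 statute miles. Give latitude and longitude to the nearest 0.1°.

≈ 28.8°S, 172.2°W

Write both endpoints as unit vectors p₁, p₂ with components (cos φ cos λ, cos φ sin λ, sin φ).
The central angle between the endpoints is δ = arccos(p₁·p₂) ≈ 2.041 rad (116.9°). The total great-circle distance is δ·R ≈ 2.041 × 3959 ≈ 8080 mi, so the target fraction is f = 5800/8080 ≈ 0.718.
Interpolate at f ≈ 0.718 with slerp weights a = sin((1−f)δ)/sin δ ≈ 0.611, b = sin(fδ)/sin δ ≈ 1.115.
p = a·p₁ + b·p₂ ≈ (-0.868, -0.120, -0.481); φ = arcsin(p_z) ≈ -28.75°, λ = atan2(p_y, p_x) ≈ -172.15°.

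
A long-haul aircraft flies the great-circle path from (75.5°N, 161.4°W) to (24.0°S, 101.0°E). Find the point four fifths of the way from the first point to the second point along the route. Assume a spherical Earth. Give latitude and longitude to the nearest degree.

≈ (2°S, 107°E)

Write both endpoints as unit vectors p₁, p₂ with components (cos φ cos λ, cos φ sin λ, sin φ).
The central angle between the endpoints is δ = arccos(p₁·p₂) ≈ 2.009 rad (115.1°).
Interpolate at f = 4/5 with slerp weights a = sin((1−f)δ)/sin δ ≈ 0.432, b = sin(fδ)/sin δ ≈ 1.103.
p = a·p₁ + b·p₂ ≈ (-0.295, 0.955, -0.031); φ = arcsin(p_z) ≈ -1.77°, λ = atan2(p_y, p_x) ≈ 107.15°.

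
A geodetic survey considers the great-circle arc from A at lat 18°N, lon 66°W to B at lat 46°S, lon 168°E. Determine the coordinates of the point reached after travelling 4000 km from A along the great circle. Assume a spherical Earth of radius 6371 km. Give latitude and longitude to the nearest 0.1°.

The haversine formula gives a central angle δ ≈ 2.228 rad (127.6°) between the endpoints. The total great-circle distance is δ·R ≈ 2.228 × 6371 ≈ 14192 km, so the target fraction is f = 4000/14192 ≈ 0.282.
Interpolate at f ≈ 0.282 with slerp weights a = sin((1−f)δ)/sin δ ≈ 1.262, b = sin(fδ)/sin δ ≈ 0.742.
p = a·p₁ + b·p₂ ≈ (-0.016, -0.990, -0.144); φ = arcsin(p_z) ≈ -8.25°, λ = atan2(p_y, p_x) ≈ -90.91°.

≈ lat 8.3°S, lon 90.9°W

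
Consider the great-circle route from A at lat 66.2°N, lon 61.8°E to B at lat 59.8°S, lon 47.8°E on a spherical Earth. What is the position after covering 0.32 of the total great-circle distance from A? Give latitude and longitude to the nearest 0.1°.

≈ lat 25.9°N, lon 55.5°E

Convert each endpoint to a unit vector on the sphere (x = cos φ cos λ, y = cos φ sin λ, z = sin φ).
The central angle between the endpoints is δ = arccos(p₁·p₂) ≈ 2.207 rad (126.4°).
Interpolate at f = 0.32 with slerp weights a = sin((1−f)δ)/sin δ ≈ 1.240, b = sin(fδ)/sin δ ≈ 0.806.
p = a·p₁ + b·p₂ ≈ (0.509, 0.741, 0.437); φ = arcsin(p_z) ≈ 25.93°, λ = atan2(p_y, p_x) ≈ 55.53°.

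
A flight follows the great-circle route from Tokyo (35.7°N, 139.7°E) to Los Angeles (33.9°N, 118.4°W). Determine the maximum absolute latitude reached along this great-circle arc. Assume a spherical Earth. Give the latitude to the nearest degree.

The great circle lies in the plane with unit normal n̂ = (p₁ × p₂)/|p₁ × p₂|.
Here n̂_z ≈ +0.671; the vertex latitude is φ_max = arccos|n̂_z| ≈ 47.8°.

≈ 48°N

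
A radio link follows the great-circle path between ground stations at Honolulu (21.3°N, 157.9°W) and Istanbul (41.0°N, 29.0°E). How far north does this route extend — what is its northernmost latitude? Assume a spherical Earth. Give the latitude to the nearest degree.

≈ 85°N

The great circle lies in the plane with unit normal n̂ = (p₁ × p₂)/|p₁ × p₂|.
Here n̂_z ≈ -0.095; the vertex latitude is φ_max = arccos|n̂_z| ≈ 84.5°.
Check via Clairaut: cos φ_max = |cos φ₁| · sin C = cos(21.3°)·sin(5.9°) ≈ 0.095, again giving ≈ 84.5°.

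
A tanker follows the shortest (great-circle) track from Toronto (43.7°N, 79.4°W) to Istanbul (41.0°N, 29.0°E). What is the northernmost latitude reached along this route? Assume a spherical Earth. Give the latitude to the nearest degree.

≈ 57°N

The great circle lies in the plane with unit normal n̂ = (p₁ × p₂)/|p₁ × p₂|.
Here n̂_z ≈ +0.539; the vertex latitude is φ_max = arccos|n̂_z| ≈ 57.4°.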